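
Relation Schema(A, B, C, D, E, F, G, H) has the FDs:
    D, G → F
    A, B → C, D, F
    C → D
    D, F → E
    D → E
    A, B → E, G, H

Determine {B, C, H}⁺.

{B, C, D, E, H}

Start with {B, C, H}.
C → D applies; add {D} → now {B, C, D, H}.
D → E applies; add {E} → now {B, C, D, E, H}.
No further FD applies.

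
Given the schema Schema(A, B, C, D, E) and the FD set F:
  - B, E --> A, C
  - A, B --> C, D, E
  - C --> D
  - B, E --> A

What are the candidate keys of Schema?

{A, B}, {B, E}

{B} never appears on the right of any FD, so every key must include it.
{A, B} is a candidate key since {A, B}⁺ = {A, B, C, D, E} covers every attribute.
{B, E} is a candidate key since {B, E}⁺ = {A, B, C, D, E} covers every attribute.
No proper subset of any of these is a key, and no other minimal superkey exists.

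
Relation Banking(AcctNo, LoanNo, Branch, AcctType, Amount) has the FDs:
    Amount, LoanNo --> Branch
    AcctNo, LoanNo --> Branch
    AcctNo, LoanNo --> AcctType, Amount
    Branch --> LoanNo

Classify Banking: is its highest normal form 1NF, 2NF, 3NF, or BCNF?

Candidate keys: {AcctNo, Branch}, {AcctNo, LoanNo}. Prime attributes: {AcctNo, Branch, LoanNo}.
Amount, LoanNo --> Branch: {Amount, LoanNo}⁺ = {Amount, Branch, LoanNo}, which is not all of the attributes, so the left side is not a superkey — BCNF is violated.
Its right-hand attributes {Branch} are all prime, as are those of every other non-superkey FD — the relation is in 3NF.

3NF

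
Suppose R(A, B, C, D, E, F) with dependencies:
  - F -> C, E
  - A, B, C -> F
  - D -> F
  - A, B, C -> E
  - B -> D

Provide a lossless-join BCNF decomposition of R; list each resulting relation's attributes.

Candidate key of the original relation: {A, B}.
{A, B, C, D, E, F}: {F} determines {C, E, F} here but is not a superkey — split on F -> C, E, giving {C, E, F} and {A, B, D, F}.
{C, E, F} is in BCNF.
{A, B, D, F}: {D} determines {D, F} here but is not a superkey — split on D -> F, giving {D, F} and {A, B, D}.
{D, F} is in BCNF.
{A, B, D}: {B} determines {B, D} here but is not a superkey — split on B -> D, giving {B, D} and {A, B}.
{B, D} is in BCNF.
{A, B} is in BCNF.

{A, B}; {B, D}; {C, E, F}; {D, F}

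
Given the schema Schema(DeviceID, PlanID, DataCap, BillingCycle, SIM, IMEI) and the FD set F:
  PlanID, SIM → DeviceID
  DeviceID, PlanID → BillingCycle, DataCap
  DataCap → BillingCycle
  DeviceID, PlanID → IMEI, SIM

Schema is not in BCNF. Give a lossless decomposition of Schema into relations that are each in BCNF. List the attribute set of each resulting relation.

Candidate keys of the original relation: {DeviceID, PlanID}, {PlanID, SIM}.
{BillingCycle, DataCap, DeviceID, IMEI, PlanID, SIM}: {DataCap} determines {BillingCycle, DataCap} here but is not a superkey — split on DataCap → BillingCycle, giving {BillingCycle, DataCap} and {DataCap, DeviceID, IMEI, PlanID, SIM}.
{BillingCycle, DataCap} has no BCNF violation.
{DataCap, DeviceID, IMEI, PlanID, SIM} has no BCNF violation.

{BillingCycle, DataCap}; {DataCap, DeviceID, IMEI, PlanID, SIM}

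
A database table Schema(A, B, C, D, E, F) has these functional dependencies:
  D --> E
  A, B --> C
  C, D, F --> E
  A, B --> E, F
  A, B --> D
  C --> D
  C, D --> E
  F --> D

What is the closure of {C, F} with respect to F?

Start with {C, F}.
C --> D applies; add {D} → now {C, D, F}.
C, D --> E applies; add {E} → now {C, D, E, F}.
No further FD applies.

{C, D, E, F}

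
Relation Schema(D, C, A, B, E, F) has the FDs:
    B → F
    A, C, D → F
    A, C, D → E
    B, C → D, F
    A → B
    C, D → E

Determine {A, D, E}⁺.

{A, B, D, E, F}

Start with {A, D, E}.
A → B applies; add {B} → now {A, B, D, E}.
B → F applies; add {F} → now {A, B, D, E, F}.
No further FD applies.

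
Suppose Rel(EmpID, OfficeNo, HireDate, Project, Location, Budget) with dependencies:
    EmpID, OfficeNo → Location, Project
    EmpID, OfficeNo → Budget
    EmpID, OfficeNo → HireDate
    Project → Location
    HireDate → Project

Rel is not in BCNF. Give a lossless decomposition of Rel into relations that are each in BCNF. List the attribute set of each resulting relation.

{Budget, EmpID, HireDate, OfficeNo}; {HireDate, Project}; {Location, Project}

Candidate key of the original relation: {EmpID, OfficeNo}.
In {Budget, EmpID, HireDate, Location, OfficeNo, Project}, {Project} is not a superkey ({Project}⁺ restricted to this set is {Location, Project}), so split on Project → Location into {Location, Project} and {Budget, EmpID, HireDate, OfficeNo, Project}.
{Location, Project} is in BCNF.
In {Budget, EmpID, HireDate, OfficeNo, Project}, {HireDate} is not a superkey ({HireDate}⁺ restricted to this set is {HireDate, Project}), so split on HireDate → Project into {HireDate, Project} and {Budget, EmpID, HireDate, OfficeNo}.
{HireDate, Project} is in BCNF.
{Budget, EmpID, HireDate, OfficeNo} is in BCNF.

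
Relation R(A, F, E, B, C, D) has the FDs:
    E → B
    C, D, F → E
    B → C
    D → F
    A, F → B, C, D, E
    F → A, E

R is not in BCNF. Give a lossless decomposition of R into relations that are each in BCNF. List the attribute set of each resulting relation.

{A, D, E, F}; {B, C}; {B, E}

Candidate keys of the original relation: {D}, {F}.
{A, B, C, D, E, F}: {E} determines {B, C, E} here but is not a superkey — split on E → B, C, giving {B, C, E} and {A, D, E, F}.
{B, C, E}: {B} determines {B, C} here but is not a superkey — split on B → C, giving {B, C} and {B, E}.
{B, C} has no BCNF violation.
{B, E} has no BCNF violation.
{A, D, E, F} has no BCNF violation.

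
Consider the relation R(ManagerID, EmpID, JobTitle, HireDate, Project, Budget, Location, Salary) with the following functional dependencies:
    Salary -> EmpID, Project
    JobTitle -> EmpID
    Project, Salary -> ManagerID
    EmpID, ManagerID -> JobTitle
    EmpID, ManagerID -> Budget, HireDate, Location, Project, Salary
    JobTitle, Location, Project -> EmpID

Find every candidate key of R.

{EmpID, ManagerID}, {JobTitle, ManagerID}, {Salary}

{Salary} is a candidate key since {Salary}⁺ = {Budget, EmpID, HireDate, JobTitle, Location, ManagerID, Project, Salary} covers every attribute.
{EmpID, ManagerID} is a candidate key since {EmpID, ManagerID}⁺ = {Budget, EmpID, HireDate, JobTitle, Location, ManagerID, Project, Salary} covers every attribute.
{JobTitle, ManagerID} is a candidate key since {JobTitle, ManagerID}⁺ = {Budget, EmpID, HireDate, JobTitle, Location, ManagerID, Project, Salary} covers every attribute.
Any other superkey properly contains one of these, so there are no further candidate keys.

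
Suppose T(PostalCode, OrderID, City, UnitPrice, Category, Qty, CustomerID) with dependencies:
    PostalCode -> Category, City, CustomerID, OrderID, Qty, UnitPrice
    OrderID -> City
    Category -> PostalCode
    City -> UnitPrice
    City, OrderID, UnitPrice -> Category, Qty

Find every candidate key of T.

{Category}, {OrderID}, {PostalCode}

{Category}⁺ = {Category, City, CustomerID, OrderID, PostalCode, Qty, UnitPrice}, which is every attribute, so {Category} is a candidate key.
{OrderID}⁺ = {Category, City, CustomerID, OrderID, PostalCode, Qty, UnitPrice}, which is every attribute, so {OrderID} is a candidate key.
{PostalCode}⁺ = {Category, City, CustomerID, OrderID, PostalCode, Qty, UnitPrice}, which is every attribute, so {PostalCode} is a candidate key.
These are minimal and exhaustive — every other superkey contains one of them.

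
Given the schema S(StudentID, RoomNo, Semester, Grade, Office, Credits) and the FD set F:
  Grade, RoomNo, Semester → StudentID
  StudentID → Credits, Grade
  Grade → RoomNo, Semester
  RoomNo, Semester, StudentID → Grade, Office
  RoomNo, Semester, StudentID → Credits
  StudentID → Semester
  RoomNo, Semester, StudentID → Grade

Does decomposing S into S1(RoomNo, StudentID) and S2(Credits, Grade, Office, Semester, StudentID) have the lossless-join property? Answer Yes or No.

Yes

S1 ∩ S2 = {StudentID}; its closure under F is {Credits, Grade, Office, RoomNo, Semester, StudentID}.
S1 is contained in that closure, so S1 ∩ S2 → S1 holds and the join is lossless.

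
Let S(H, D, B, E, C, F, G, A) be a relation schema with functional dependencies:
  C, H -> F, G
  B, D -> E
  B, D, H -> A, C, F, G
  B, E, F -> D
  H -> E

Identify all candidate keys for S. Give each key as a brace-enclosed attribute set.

{B, C, H}, {B, D, H}, {B, F, H}

No FD produces {B, H}, so they must be in every candidate key.
{B, C, H}⁺ = {A, B, C, D, E, F, G, H}, which is every attribute, so {B, C, H} is a candidate key.
{B, D, H}⁺ = {A, B, C, D, E, F, G, H}, which is every attribute, so {B, D, H} is a candidate key.
{B, F, H}⁺ = {A, B, C, D, E, F, G, H}, which is every attribute, so {B, F, H} is a candidate key.
These are minimal and exhaustive — every other superkey contains one of them.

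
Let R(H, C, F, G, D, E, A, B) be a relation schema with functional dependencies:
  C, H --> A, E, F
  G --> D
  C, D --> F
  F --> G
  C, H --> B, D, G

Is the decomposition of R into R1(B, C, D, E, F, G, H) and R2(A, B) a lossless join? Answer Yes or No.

No

R1 ∩ R2 = {B}; its closure under F is {B}.
Neither R1 nor R2 is contained in that closure, so the decomposition is lossy.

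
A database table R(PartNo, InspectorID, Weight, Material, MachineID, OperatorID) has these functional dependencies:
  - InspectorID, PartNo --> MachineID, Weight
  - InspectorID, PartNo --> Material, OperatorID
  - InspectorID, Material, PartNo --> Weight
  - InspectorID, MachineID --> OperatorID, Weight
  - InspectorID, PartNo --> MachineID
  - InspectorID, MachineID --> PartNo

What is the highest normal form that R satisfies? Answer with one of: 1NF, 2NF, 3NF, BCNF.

BCNF

Candidate keys: {InspectorID, MachineID}, {InspectorID, PartNo}. Prime attributes: {InspectorID, MachineID, PartNo}.
Each dependency's left side is a superkey — BCNF holds.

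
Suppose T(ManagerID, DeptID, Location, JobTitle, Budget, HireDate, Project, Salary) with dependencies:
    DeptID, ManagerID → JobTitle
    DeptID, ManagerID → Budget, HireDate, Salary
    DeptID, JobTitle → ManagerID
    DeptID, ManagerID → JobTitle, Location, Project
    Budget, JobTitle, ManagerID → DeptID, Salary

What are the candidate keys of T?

{Budget, JobTitle, ManagerID}, {DeptID, JobTitle}, {DeptID, ManagerID}

Closure of {DeptID, JobTitle} is {Budget, DeptID, HireDate, JobTitle, Location, ManagerID, Project, Salary}, the whole schema; {DeptID, JobTitle} is a candidate key.
Closure of {DeptID, ManagerID} is {Budget, DeptID, HireDate, JobTitle, Location, ManagerID, Project, Salary}, the whole schema; {DeptID, ManagerID} is a candidate key.
Closure of {Budget, JobTitle, ManagerID} is {Budget, DeptID, HireDate, JobTitle, Location, ManagerID, Project, Salary}, the whole schema; {Budget, JobTitle, ManagerID} is a candidate key.
No proper subset of any of these is a key, and no other minimal superkey exists.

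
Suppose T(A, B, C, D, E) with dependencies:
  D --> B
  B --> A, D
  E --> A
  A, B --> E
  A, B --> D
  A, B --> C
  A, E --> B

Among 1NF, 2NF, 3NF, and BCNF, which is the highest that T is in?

Candidate keys: {B}, {D}, {E}. Prime attributes: {B, D, E}.
The left-hand side of every FD is a superkey, so BCNF is satisfied.

BCNF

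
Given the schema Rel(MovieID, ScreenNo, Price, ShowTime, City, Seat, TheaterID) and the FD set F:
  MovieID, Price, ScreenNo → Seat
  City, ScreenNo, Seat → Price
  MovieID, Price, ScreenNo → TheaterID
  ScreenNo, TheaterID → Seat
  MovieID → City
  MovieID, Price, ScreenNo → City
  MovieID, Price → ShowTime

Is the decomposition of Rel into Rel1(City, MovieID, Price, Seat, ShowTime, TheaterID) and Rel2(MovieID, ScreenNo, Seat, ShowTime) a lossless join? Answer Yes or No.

No

Rel1 ∩ Rel2 = {MovieID, Seat, ShowTime}; its closure under F is {City, MovieID, Seat, ShowTime}.
Neither Rel1 nor Rel2 is contained in that closure, so the decomposition is lossy.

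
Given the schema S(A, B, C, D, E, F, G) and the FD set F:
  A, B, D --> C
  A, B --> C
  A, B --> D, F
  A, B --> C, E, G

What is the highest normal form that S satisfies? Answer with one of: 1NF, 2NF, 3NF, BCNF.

BCNF

Candidate key: {A, B}. Prime attributes: {A, B}.
The left-hand side of every FD is a superkey, so BCNF is satisfied.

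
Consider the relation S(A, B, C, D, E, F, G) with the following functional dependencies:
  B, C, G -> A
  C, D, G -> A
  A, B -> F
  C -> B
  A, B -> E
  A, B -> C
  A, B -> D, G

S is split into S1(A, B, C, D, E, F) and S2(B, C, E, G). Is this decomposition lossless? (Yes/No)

S1 ∩ S2 = {B, C, E}; its closure under F is {B, C, E}.
Neither S1 nor S2 is contained in that closure, so the decomposition is lossy.

No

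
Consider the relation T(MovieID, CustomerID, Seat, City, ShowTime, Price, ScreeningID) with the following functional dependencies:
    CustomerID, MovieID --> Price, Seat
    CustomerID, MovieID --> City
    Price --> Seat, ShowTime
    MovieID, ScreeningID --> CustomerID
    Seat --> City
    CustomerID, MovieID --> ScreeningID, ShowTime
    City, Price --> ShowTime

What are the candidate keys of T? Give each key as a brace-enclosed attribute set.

{CustomerID, MovieID}, {MovieID, ScreeningID}

{MovieID} never appears on the right of any FD, so every key must include it.
{CustomerID, MovieID}⁺ = {City, CustomerID, MovieID, Price, ScreeningID, Seat, ShowTime} — all of the relation — so {CustomerID, MovieID} is a candidate key.
{MovieID, ScreeningID}⁺ = {City, CustomerID, MovieID, Price, ScreeningID, Seat, ShowTime} — all of the relation — so {MovieID, ScreeningID} is a candidate key.
No proper subset of any of these is a key, and no other minimal superkey exists.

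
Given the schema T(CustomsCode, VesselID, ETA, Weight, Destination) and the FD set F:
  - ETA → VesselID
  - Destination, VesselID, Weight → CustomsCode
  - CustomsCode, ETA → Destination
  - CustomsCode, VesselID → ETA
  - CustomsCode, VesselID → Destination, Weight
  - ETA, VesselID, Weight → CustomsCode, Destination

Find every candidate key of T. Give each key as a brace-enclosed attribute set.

Closure of {CustomsCode, ETA} is {CustomsCode, Destination, ETA, VesselID, Weight}, the whole schema; {CustomsCode, ETA} is a candidate key.
Closure of {CustomsCode, VesselID} is {CustomsCode, Destination, ETA, VesselID, Weight}, the whole schema; {CustomsCode, VesselID} is a candidate key.
Closure of {ETA, Weight} is {CustomsCode, Destination, ETA, VesselID, Weight}, the whole schema; {ETA, Weight} is a candidate key.
Closure of {Destination, VesselID, Weight} is {CustomsCode, Destination, ETA, VesselID, Weight}, the whole schema; {Destination, VesselID, Weight} is a candidate key.
No proper subset of any of these is a key, and no other minimal superkey exists.

{CustomsCode, ETA}, {CustomsCode, VesselID}, {Destination, VesselID, Weight}, {ETA, Weight}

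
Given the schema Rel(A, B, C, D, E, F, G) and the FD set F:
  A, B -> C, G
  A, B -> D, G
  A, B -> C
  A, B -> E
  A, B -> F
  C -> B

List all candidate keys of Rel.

Attributes never on any right-hand side: {A} — every candidate key must contain it.
{A, B}⁺ = {A, B, C, D, E, F, G} — all of the relation — so {A, B} is a candidate key.
{A, C}⁺ = {A, B, C, D, E, F, G} — all of the relation — so {A, C} is a candidate key.
No proper subset of any of these is a key, and no other minimal superkey exists.

{A, B}, {A, C}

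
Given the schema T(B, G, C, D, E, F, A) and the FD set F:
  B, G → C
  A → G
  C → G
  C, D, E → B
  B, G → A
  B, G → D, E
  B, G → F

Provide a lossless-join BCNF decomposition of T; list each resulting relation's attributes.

{A, B, C, D, E, F}; {A, G}

Candidate keys of the original relation: {A, B}, {B, C}, {B, G}, {C, D, E}.
In {A, B, C, D, E, F, G}, {A} is not a superkey ({A}⁺ restricted to this set is {A, G}), so split on A → G into {A, G} and {A, B, C, D, E, F}.
{A, G} has no BCNF violation.
{A, B, C, D, E, F} has no BCNF violation.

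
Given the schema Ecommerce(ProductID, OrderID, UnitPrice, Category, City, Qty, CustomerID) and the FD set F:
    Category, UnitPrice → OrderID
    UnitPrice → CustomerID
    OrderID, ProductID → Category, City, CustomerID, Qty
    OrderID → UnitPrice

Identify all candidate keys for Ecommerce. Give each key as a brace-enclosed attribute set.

{Category, ProductID, UnitPrice}, {OrderID, ProductID}

No FD produces {ProductID}, so it must be in every candidate key.
{OrderID, ProductID}⁺ = {Category, City, CustomerID, OrderID, ProductID, Qty, UnitPrice} — all of the relation — so {OrderID, ProductID} is a candidate key.
{Category, ProductID, UnitPrice}⁺ = {Category, City, CustomerID, OrderID, ProductID, Qty, UnitPrice} — all of the relation — so {Category, ProductID, UnitPrice} is a candidate key.
These are minimal and exhaustive — every other superkey contains one of them.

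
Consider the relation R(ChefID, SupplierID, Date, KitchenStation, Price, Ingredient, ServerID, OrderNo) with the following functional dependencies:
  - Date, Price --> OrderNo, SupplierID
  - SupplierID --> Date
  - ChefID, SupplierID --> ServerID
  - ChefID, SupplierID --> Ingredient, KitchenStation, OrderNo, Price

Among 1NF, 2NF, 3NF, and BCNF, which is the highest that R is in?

Candidate keys: {ChefID, Date, Price}, {ChefID, SupplierID}. Prime attributes: {ChefID, Date, Price, SupplierID}.
Date, Price --> OrderNo, SupplierID: {Date, Price}⁺ = {Date, OrderNo, Price, SupplierID}, which is not all of the attributes, so the left side is not a superkey — BCNF is violated.
Because {OrderNo} is non-prime and the left side of Date, Price --> OrderNo, SupplierID is not a superkey, the relation is not in 3NF.
Since {Date, Price} ⊂ {ChefID, Date, Price} and {Date, Price}⁺ ⊇ {OrderNo} with {OrderNo} non-prime, there is a partial dependency; 2NF fails.

1NF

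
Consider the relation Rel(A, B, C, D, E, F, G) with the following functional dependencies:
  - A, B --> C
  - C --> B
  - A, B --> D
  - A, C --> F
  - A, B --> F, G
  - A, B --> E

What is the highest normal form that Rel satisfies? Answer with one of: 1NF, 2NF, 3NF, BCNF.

3NF

Candidate keys: {A, B}, {A, C}. Prime attributes: {A, B, C}.
C --> B breaks BCNF: {C}⁺ = {B, C}, so {C} is not a superkey.
But every attribute on its right side ({B}) is prime, and the same holds for every other non-superkey FD, so 3NF still holds.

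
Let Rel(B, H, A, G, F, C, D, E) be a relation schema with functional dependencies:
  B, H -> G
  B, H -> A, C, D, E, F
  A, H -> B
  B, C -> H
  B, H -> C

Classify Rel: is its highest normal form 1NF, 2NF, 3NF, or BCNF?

BCNF

Candidate keys: {A, H}, {B, C}, {B, H}. Prime attributes: {A, B, C, H}.
The left-hand side of every FD is a superkey, so BCNF is satisfied.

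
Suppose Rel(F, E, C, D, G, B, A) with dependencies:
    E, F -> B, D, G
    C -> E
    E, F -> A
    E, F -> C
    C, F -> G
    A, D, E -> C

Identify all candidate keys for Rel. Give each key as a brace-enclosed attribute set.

Attributes never on any right-hand side: {F} — every candidate key must contain it.
{C, F}⁺ = {A, B, C, D, E, F, G} — all of the relation — so {C, F} is a candidate key.
{E, F}⁺ = {A, B, C, D, E, F, G} — all of the relation — so {E, F} is a candidate key.
These are minimal and exhaustive — every other superkey contains one of them.

{C, F}, {E, F}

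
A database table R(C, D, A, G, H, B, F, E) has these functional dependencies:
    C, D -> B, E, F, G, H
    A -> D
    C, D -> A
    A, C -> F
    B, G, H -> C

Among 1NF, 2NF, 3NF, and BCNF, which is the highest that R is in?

Candidate keys: {A, B, G, H}, {A, C}, {B, D, G, H}, {C, D}. Prime attributes: {A, B, C, D, G, H}.
For A -> D we have {A}⁺ = {A, D}; {A} is not a superkey, so BCNF fails.
Its right-hand attributes {D} are all prime, as are those of every other non-superkey FD — the relation is in 3NF.

3NF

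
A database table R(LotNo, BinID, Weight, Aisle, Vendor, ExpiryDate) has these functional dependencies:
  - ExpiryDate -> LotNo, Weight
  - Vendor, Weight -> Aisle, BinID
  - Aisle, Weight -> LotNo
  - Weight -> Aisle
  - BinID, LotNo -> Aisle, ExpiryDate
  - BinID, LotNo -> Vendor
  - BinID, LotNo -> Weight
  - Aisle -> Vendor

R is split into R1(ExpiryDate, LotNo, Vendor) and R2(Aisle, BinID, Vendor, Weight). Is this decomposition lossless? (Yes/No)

The shared attributes are {Vendor} and {Vendor}⁺ = {Vendor}.
Neither R1 nor R2 is contained in that closure, so the decomposition is lossy.

No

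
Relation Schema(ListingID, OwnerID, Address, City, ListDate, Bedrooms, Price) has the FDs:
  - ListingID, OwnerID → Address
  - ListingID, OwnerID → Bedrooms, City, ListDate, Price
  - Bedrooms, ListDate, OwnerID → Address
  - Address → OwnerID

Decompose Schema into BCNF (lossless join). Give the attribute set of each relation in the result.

{Address, Bedrooms, ListDate}; {Address, OwnerID}; {Bedrooms, City, ListDate, ListingID, OwnerID, Price}

Candidate keys of the original relation: {Address, ListingID}, {ListingID, OwnerID}.
Within {Address, Bedrooms, City, ListDate, ListingID, OwnerID, Price}: {Bedrooms, ListDate, OwnerID}⁺ ∩ {Address, Bedrooms, City, ListDate, ListingID, OwnerID, Price} = {Address, Bedrooms, ListDate, OwnerID}, not the whole set, so Bedrooms, ListDate, OwnerID → Address violates BCNF; decompose into {Address, Bedrooms, ListDate, OwnerID} and {Bedrooms, City, ListDate, ListingID, OwnerID, Price}.
Within {Address, Bedrooms, ListDate, OwnerID}: {Address}⁺ ∩ {Address, Bedrooms, ListDate, OwnerID} = {Address, OwnerID}, not the whole set, so Address → OwnerID violates BCNF; decompose into {Address, OwnerID} and {Address, Bedrooms, ListDate}.
{Address, OwnerID}: every determinant is a superkey — BCNF.
{Address, Bedrooms, ListDate}: every determinant is a superkey — BCNF.
{Bedrooms, City, ListDate, ListingID, OwnerID, Price}: every determinant is a superkey — BCNF.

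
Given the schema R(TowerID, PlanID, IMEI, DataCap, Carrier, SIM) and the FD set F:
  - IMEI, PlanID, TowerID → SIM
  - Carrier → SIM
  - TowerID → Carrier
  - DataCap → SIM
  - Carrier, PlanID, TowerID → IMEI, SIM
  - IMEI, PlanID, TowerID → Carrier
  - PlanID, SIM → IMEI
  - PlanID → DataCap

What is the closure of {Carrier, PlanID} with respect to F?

{Carrier, DataCap, IMEI, PlanID, SIM}

Start with {Carrier, PlanID}.
Carrier → SIM applies; add {SIM} → now {Carrier, PlanID, SIM}.
PlanID, SIM → IMEI applies; add {IMEI} → now {Carrier, IMEI, PlanID, SIM}.
PlanID → DataCap applies; add {DataCap} → now {Carrier, DataCap, IMEI, PlanID, SIM}.
No further FD applies.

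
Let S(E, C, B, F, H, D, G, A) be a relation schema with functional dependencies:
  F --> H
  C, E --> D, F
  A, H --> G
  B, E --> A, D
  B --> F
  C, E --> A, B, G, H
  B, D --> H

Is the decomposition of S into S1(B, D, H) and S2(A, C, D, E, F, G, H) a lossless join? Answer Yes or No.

No

S1 ∩ S2 = {D, H}; its closure under F is {D, H}.
Neither S1 nor S2 is contained in that closure, so the decomposition is lossy.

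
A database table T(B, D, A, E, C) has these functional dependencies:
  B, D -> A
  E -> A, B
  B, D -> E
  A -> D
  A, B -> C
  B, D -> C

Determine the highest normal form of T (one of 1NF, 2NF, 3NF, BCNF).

3NF

Candidate keys: {A, B}, {B, D}, {E}. Prime attributes: {A, B, D, E}.
A -> D breaks BCNF: {A}⁺ = {A, D}, so {A} is not a superkey.
Its right-hand attributes {D} are all prime, as are those of every other non-superkey FD — the relation is in 3NF.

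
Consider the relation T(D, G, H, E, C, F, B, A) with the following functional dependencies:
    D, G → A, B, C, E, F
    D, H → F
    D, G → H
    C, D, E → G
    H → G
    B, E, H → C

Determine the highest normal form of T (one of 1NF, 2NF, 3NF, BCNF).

3NF

Candidate keys: {C, D, E}, {D, G}, {D, H}. Prime attributes: {C, D, E, G, H}.
H → G breaks BCNF: {H}⁺ = {G, H}, so {H} is not a superkey.
Its right-hand attributes {G} are all prime, as are those of every other non-superkey FD — the relation is in 3NF.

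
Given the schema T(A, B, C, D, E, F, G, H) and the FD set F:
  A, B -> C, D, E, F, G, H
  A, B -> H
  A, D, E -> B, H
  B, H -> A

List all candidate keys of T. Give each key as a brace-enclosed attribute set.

{A, B}⁺ = {A, B, C, D, E, F, G, H} — all of the relation — so {A, B} is a candidate key.
{B, H}⁺ = {A, B, C, D, E, F, G, H} — all of the relation — so {B, H} is a candidate key.
{A, D, E}⁺ = {A, B, C, D, E, F, G, H} — all of the relation — so {A, D, E} is a candidate key.
No proper subset of any of these is a key, and no other minimal superkey exists.

{A, B}, {A, D, E}, {B, H}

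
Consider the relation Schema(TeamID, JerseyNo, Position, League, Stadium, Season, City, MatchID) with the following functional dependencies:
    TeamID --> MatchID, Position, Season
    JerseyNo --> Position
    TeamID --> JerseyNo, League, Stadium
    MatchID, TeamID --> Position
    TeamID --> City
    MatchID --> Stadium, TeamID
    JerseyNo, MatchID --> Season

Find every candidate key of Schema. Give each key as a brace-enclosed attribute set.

{MatchID}, {TeamID}

Closure of {MatchID} is {City, JerseyNo, League, MatchID, Position, Season, Stadium, TeamID}, the whole schema; {MatchID} is a candidate key.
Closure of {TeamID} is {City, JerseyNo, League, MatchID, Position, Season, Stadium, TeamID}, the whole schema; {TeamID} is a candidate key.
These are minimal and exhaustive — every other superkey contains one of them.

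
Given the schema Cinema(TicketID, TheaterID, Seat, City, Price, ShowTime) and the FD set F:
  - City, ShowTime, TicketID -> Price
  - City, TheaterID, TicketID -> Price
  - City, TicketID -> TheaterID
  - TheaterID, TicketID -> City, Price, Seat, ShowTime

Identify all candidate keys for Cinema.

{City, TicketID}, {TheaterID, TicketID}

Attributes never on any right-hand side: {TicketID} — every candidate key must contain it.
Closure of {City, TicketID} is {City, Price, Seat, ShowTime, TheaterID, TicketID}, the whole schema; {City, TicketID} is a candidate key.
Closure of {TheaterID, TicketID} is {City, Price, Seat, ShowTime, TheaterID, TicketID}, the whole schema; {TheaterID, TicketID} is a candidate key.
These are minimal and exhaustive — every other superkey contains one of them.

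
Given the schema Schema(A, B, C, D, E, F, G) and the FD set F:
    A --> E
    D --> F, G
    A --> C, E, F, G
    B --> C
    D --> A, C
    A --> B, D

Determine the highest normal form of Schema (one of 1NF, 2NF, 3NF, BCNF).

2NF

Candidate keys: {A}, {D}. Prime attributes: {A, D}.
For B --> C we have {B}⁺ = {B, C}; {B} is not a superkey, so BCNF fails.
Because {C} is non-prime and the left side of B --> C is not a superkey, the relation is not in 3NF.
Every candidate key is a single attribute, so no partial dependency is possible; 2NF holds.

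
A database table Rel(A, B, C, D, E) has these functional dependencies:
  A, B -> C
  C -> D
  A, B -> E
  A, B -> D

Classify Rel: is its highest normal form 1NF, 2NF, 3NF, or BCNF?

2NF

Candidate key: {A, B}. Prime attributes: {A, B}.
C -> D: {C}⁺ = {C, D}, which is not all of the attributes, so the left side is not a superkey — BCNF is violated.
C -> D determines the non-prime attribute {D} from a non-superkey — 3NF is violated.
Checking every proper subset of each key, none determines a non-prime attribute — 2NF is satisfied.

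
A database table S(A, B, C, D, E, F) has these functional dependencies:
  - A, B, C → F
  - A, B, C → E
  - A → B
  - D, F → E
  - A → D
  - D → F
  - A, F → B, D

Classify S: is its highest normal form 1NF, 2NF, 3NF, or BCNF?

1NF

Candidate key: {A, C}. Prime attributes: {A, C}.
For A → B we have {A}⁺ = {A, B, D, E, F}; {A} is not a superkey, so BCNF fails.
A → B has non-prime {B} on the right and a non-superkey on the left, so 3NF fails.
Since {A} ⊂ {A, C} and {A}⁺ ⊇ {B, D, E, F} with {B, D, E, F} non-prime, there is a partial dependency; 2NF fails.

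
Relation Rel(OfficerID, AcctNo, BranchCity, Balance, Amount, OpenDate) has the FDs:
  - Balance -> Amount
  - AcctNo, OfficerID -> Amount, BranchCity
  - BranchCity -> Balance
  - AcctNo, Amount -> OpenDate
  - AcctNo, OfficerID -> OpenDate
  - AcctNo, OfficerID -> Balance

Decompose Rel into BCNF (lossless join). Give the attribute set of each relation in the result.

{AcctNo, BranchCity, OfficerID}; {AcctNo, BranchCity, OpenDate}; {Amount, Balance}; {Balance, BranchCity}

Candidate key of the original relation: {AcctNo, OfficerID}.
In {AcctNo, Amount, Balance, BranchCity, OfficerID, OpenDate}, {Balance} is not a superkey ({Balance}⁺ restricted to this set is {Amount, Balance}), so split on Balance -> Amount into {Amount, Balance} and {AcctNo, Balance, BranchCity, OfficerID, OpenDate}.
{Amount, Balance} has no BCNF violation.
In {AcctNo, Balance, BranchCity, OfficerID, OpenDate}, {BranchCity} is not a superkey ({BranchCity}⁺ restricted to this set is {Balance, BranchCity}), so split on BranchCity -> Balance into {Balance, BranchCity} and {AcctNo, BranchCity, OfficerID, OpenDate}.
{Balance, BranchCity} has no BCNF violation.
In {AcctNo, BranchCity, OfficerID, OpenDate}, {AcctNo, BranchCity} is not a superkey ({AcctNo, BranchCity}⁺ restricted to this set is {AcctNo, BranchCity, OpenDate}), so split on AcctNo, BranchCity -> OpenDate into {AcctNo, BranchCity, OpenDate} and {AcctNo, BranchCity, OfficerID}.
{AcctNo, BranchCity, OpenDate} has no BCNF violation.
{AcctNo, BranchCity, OfficerID} has no BCNF violation.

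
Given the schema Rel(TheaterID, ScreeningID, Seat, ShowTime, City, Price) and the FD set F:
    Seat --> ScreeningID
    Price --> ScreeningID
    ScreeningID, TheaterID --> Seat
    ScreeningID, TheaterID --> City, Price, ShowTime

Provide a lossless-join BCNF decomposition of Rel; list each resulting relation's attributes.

Candidate keys of the original relation: {Price, TheaterID}, {ScreeningID, TheaterID}, {Seat, TheaterID}.
In {City, Price, ScreeningID, Seat, ShowTime, TheaterID}, {Seat} is not a superkey ({Seat}⁺ restricted to this set is {ScreeningID, Seat}), so split on Seat --> ScreeningID into {ScreeningID, Seat} and {City, Price, Seat, ShowTime, TheaterID}.
{ScreeningID, Seat}: every determinant is a superkey — BCNF.
{City, Price, Seat, ShowTime, TheaterID}: every determinant is a superkey — BCNF.

{City, Price, Seat, ShowTime, TheaterID}; {ScreeningID, Seat}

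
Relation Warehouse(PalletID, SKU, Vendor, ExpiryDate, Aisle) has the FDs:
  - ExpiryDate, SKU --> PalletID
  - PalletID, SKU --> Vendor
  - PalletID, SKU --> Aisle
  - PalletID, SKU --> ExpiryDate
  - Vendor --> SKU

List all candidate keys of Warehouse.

{ExpiryDate, SKU}⁺ = {Aisle, ExpiryDate, PalletID, SKU, Vendor}, which is every attribute, so {ExpiryDate, SKU} is a candidate key.
{ExpiryDate, Vendor}⁺ = {Aisle, ExpiryDate, PalletID, SKU, Vendor}, which is every attribute, so {ExpiryDate, Vendor} is a candidate key.
{PalletID, SKU}⁺ = {Aisle, ExpiryDate, PalletID, SKU, Vendor}, which is every attribute, so {PalletID, SKU} is a candidate key.
{PalletID, Vendor}⁺ = {Aisle, ExpiryDate, PalletID, SKU, Vendor}, which is every attribute, so {PalletID, Vendor} is a candidate key.
Any other superkey properly contains one of these, so there are no further candidate keys.

{ExpiryDate, SKU}, {ExpiryDate, Vendor}, {PalletID, SKU}, {PalletID, Vendor}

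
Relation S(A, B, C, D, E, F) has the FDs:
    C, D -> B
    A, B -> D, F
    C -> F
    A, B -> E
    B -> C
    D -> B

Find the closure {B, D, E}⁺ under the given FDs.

Start with {B, D, E}.
B -> C applies; add {C} → now {B, C, D, E}.
C -> F applies; add {F} → now {B, C, D, E, F}.
No further FD applies.

{B, C, D, E, F}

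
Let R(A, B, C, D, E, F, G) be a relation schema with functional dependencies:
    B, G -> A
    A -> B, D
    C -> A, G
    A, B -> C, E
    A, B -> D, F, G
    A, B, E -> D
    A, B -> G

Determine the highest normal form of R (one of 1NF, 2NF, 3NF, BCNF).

Candidate keys: {A}, {B, G}, {C}. Prime attributes: {A, B, C, G}.
Each dependency's left side is a superkey — BCNF holds.

BCNF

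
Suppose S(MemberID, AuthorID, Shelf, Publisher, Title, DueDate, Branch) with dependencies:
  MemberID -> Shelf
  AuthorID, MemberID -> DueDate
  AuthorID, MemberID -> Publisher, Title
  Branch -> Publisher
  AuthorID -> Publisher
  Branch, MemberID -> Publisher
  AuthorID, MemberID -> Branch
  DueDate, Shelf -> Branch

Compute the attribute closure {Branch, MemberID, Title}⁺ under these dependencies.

{Branch, MemberID, Publisher, Shelf, Title}

Start with {Branch, MemberID, Title}.
MemberID -> Shelf applies; add {Shelf} → now {Branch, MemberID, Shelf, Title}.
Branch -> Publisher applies; add {Publisher} → now {Branch, MemberID, Publisher, Shelf, Title}.
No further FD applies.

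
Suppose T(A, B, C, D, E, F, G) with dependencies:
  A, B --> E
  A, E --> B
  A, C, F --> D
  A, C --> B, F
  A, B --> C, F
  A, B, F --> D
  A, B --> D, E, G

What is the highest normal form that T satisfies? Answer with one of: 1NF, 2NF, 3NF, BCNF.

Candidate keys: {A, B}, {A, C}, {A, E}. Prime attributes: {A, B, C, E}.
The left-hand side of every FD is a superkey, so BCNF is satisfied.

BCNF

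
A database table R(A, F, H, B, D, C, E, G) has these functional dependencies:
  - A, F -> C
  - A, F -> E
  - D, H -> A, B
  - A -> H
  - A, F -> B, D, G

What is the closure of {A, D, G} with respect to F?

Start with {A, D, G}.
A -> H applies; add {H} → now {A, D, G, H}.
D, H -> A, B applies; add {B} → now {A, B, D, G, H}.
No further FD applies.

{A, B, D, G, H}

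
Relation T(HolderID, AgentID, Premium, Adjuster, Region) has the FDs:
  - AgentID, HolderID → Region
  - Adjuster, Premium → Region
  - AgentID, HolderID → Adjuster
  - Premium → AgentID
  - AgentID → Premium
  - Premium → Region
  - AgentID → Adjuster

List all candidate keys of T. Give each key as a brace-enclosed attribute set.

{AgentID, HolderID}, {HolderID, Premium}

Attributes never on any right-hand side: {HolderID} — every candidate key must contain it.
Closure of {AgentID, HolderID} is {Adjuster, AgentID, HolderID, Premium, Region}, the whole schema; {AgentID, HolderID} is a candidate key.
Closure of {HolderID, Premium} is {Adjuster, AgentID, HolderID, Premium, Region}, the whole schema; {HolderID, Premium} is a candidate key.
No proper subset of any of these is a key, and no other minimal superkey exists.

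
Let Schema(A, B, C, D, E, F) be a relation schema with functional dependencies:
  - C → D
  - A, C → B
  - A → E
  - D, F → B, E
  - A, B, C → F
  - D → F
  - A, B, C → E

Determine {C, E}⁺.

{B, C, D, E, F}

Start with {C, E}.
C → D applies; add {D} → now {C, D, E}.
D → F applies; add {F} → now {C, D, E, F}.
D, F → B, E applies; add {B} → now {B, C, D, E, F}.
No further FD applies.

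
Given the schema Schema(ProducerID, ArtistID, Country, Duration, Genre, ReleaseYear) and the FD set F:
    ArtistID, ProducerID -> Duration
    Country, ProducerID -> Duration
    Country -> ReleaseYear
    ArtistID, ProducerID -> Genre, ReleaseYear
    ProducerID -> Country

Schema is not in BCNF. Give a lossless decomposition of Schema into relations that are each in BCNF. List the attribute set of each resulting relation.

Candidate key of the original relation: {ArtistID, ProducerID}.
Within {ArtistID, Country, Duration, Genre, ProducerID, ReleaseYear}: {Country, ProducerID}⁺ ∩ {ArtistID, Country, Duration, Genre, ProducerID, ReleaseYear} = {Country, Duration, ProducerID, ReleaseYear}, not the whole set, so Country, ProducerID -> Duration, ReleaseYear violates BCNF; decompose into {Country, Duration, ProducerID, ReleaseYear} and {ArtistID, Country, Genre, ProducerID}.
Within {Country, Duration, ProducerID, ReleaseYear}: {Country}⁺ ∩ {Country, Duration, ProducerID, ReleaseYear} = {Country, ReleaseYear}, not the whole set, so Country -> ReleaseYear violates BCNF; decompose into {Country, ReleaseYear} and {Country, Duration, ProducerID}.
{Country, ReleaseYear} is in BCNF.
{Country, Duration, ProducerID} is in BCNF.
Within {ArtistID, Country, Genre, ProducerID}: {ProducerID}⁺ ∩ {ArtistID, Country, Genre, ProducerID} = {Country, ProducerID}, not the whole set, so ProducerID -> Country violates BCNF; decompose into {Country, ProducerID} and {ArtistID, Genre, ProducerID}.
{Country, ProducerID} is in BCNF.
{ArtistID, Genre, ProducerID} is in BCNF.

{ArtistID, Genre, ProducerID}; {Country, Duration, ProducerID}; {Country, ReleaseYear}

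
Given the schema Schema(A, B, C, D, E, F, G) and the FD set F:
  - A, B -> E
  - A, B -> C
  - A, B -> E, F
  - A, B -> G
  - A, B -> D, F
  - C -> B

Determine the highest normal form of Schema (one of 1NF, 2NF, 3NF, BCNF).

Candidate keys: {A, B}, {A, C}. Prime attributes: {A, B, C}.
C -> B breaks BCNF: {C}⁺ = {B, C}, so {C} is not a superkey.
But every attribute on its right side ({B}) is prime, and the same holds for every other non-superkey FD, so 3NF still holds.

3NF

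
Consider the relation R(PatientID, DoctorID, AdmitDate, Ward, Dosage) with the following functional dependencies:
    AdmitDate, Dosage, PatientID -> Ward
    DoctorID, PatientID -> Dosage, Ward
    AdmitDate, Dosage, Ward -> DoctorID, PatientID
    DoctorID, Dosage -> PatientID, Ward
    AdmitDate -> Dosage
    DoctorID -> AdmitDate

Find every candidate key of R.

{AdmitDate, PatientID}, {AdmitDate, Ward}, {DoctorID}

Closure of {DoctorID} is {AdmitDate, DoctorID, Dosage, PatientID, Ward}, the whole schema; {DoctorID} is a candidate key.
Closure of {AdmitDate, PatientID} is {AdmitDate, DoctorID, Dosage, PatientID, Ward}, the whole schema; {AdmitDate, PatientID} is a candidate key.
Closure of {AdmitDate, Ward} is {AdmitDate, DoctorID, Dosage, PatientID, Ward}, the whole schema; {AdmitDate, Ward} is a candidate key.
No proper subset of any of these is a key, and no other minimal superkey exists.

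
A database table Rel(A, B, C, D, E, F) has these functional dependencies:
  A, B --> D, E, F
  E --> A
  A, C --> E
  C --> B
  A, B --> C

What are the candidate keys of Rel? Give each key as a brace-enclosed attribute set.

{A, B}, {A, C}, {B, E}, {C, E}

{A, B}⁺ = {A, B, C, D, E, F}, which is every attribute, so {A, B} is a candidate key.
{A, C}⁺ = {A, B, C, D, E, F}, which is every attribute, so {A, C} is a candidate key.
{B, E}⁺ = {A, B, C, D, E, F}, which is every attribute, so {B, E} is a candidate key.
{C, E}⁺ = {A, B, C, D, E, F}, which is every attribute, so {C, E} is a candidate key.
These are minimal and exhaustive — every other superkey contains one of them.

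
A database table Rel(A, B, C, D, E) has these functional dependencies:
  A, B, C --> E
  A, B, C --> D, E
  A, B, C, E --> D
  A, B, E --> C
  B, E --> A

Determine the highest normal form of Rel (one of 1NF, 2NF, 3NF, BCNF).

BCNF

Candidate keys: {A, B, C}, {B, E}. Prime attributes: {A, B, C, E}.
Each dependency's left side is a superkey — BCNF holds.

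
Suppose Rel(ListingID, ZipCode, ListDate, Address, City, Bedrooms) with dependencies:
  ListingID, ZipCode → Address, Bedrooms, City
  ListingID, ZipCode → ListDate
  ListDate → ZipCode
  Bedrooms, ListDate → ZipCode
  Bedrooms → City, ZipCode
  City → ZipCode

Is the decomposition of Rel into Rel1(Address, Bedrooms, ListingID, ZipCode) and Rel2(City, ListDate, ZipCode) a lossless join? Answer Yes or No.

Common attributes: {ZipCode}; their closure is {ZipCode}.
Neither Rel1 nor Rel2 is contained in that closure, so the decomposition is lossy.

No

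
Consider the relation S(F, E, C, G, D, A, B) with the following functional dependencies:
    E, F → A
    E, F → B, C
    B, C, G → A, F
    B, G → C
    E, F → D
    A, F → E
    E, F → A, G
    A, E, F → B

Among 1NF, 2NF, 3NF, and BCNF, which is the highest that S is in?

BCNF

Candidate keys: {A, F}, {B, G}, {E, F}. Prime attributes: {A, B, E, F, G}.
Every FD has a superkey on the left, so the relation is in BCNF.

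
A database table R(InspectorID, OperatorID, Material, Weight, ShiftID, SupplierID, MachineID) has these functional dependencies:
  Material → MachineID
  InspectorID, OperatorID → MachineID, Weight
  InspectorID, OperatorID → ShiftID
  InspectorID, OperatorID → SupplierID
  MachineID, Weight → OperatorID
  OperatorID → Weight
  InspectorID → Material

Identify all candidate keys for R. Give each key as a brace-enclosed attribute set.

{InspectorID, OperatorID}, {InspectorID, Weight}

Attributes never on any right-hand side: {InspectorID} — every candidate key must contain it.
{InspectorID, OperatorID} is a candidate key since {InspectorID, OperatorID}⁺ = {InspectorID, MachineID, Material, OperatorID, ShiftID, SupplierID, Weight} covers every attribute.
{InspectorID, Weight} is a candidate key since {InspectorID, Weight}⁺ = {InspectorID, MachineID, Material, OperatorID, ShiftID, SupplierID, Weight} covers every attribute.
No proper subset of any of these is a key, and no other minimal superkey exists.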